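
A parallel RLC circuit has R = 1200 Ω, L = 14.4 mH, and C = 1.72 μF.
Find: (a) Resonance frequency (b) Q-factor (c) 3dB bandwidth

Step 1 — Resonance: ω₀ = 1/√(LC) = 1/√(0.0144·1.72e-06) = 6354 rad/s.
Step 2 — f₀ = ω₀/(2π) = 1011 Hz.
Step 3 — Parallel Q: Q = R/(ω₀L) = 1200/(6354·0.0144) = 13.11.
Step 4 — Bandwidth: Δω = ω₀/Q = 484.5 rad/s; BW = Δω/(2π) = 77.11 Hz.

(a) f₀ = 1011 Hz  (b) Q = 13.11  (c) BW = 77.11 Hz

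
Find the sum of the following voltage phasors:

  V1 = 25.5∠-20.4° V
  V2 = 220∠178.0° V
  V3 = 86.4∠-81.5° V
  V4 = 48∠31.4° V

Step 1 — Convert each phasor to rectangular form:
  V1 = 25.5·(cos(-20.4°) + j·sin(-20.4°)) = 23.9 - j8.889 V
  V2 = 220·(cos(178.0°) + j·sin(178.0°)) = -219.9 + j7.678 V
  V3 = 86.4·(cos(-81.5°) + j·sin(-81.5°)) = 12.77 - j85.45 V
  V4 = 48·(cos(31.4°) + j·sin(31.4°)) = 40.97 + j25.01 V
Step 2 — Sum components: V_total = -142.2 - j61.65 V.
Step 3 — Convert to polar: |V_total| = 155 V, ∠V_total = -156.6°.

V_total = 155∠-156.6° V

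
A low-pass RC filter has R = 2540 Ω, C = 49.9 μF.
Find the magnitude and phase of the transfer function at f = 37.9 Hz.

Step 1 — Angular frequency: ω = 2π·37.9 = 238.1 rad/s.
Step 2 — Transfer function: H(jω) = 1/(1 + jωRC).
Step 3 — Denominator: 1 + jωRC = 1 + j·238.1·2540·4.99e-05 = 1 + j30.18.
Step 4 — H = 0.001097 - j0.0331.
Step 5 — Magnitude: |H| = 0.03311 (-29.6 dB); phase: φ = -88.1°.

|H| = 0.03311 (-29.6 dB), φ = -88.1°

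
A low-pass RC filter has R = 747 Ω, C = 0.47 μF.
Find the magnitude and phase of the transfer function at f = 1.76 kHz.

Step 1 — Angular frequency: ω = 2π·1760 = 1.106e+04 rad/s.
Step 2 — Transfer function: H(jω) = 1/(1 + jωRC).
Step 3 — Denominator: 1 + jωRC = 1 + j·1.106e+04·747·4.7e-07 = 1 + j3.882.
Step 4 — H = 0.06221 - j0.2415.
Step 5 — Magnitude: |H| = 0.2494 (-12.1 dB); phase: φ = -75.6°.

|H| = 0.2494 (-12.1 dB), φ = -75.6°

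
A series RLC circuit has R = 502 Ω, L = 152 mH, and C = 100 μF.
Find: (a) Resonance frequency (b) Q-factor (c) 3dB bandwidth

Step 1 — Resonance: ω₀ = 1/√(LC) = 1/√(0.152·0.0001) = 256.5 rad/s.
Step 2 — f₀ = ω₀/(2π) = 40.82 Hz.
Step 3 — Series Q: Q = ω₀L/R = 256.5·0.152/502 = 0.07766.
Step 4 — Bandwidth: Δω = ω₀/Q = 3303 rad/s; BW = Δω/(2π) = 525.6 Hz.

(a) f₀ = 40.82 Hz  (b) Q = 0.07766  (c) BW = 525.6 Hz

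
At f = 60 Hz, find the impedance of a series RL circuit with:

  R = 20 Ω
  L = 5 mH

Step 1 — Angular frequency: ω = 2π·f = 2π·60 = 377 rad/s.
Step 2 — Component impedances:
  R: Z = R = 20 Ω
  L: Z = jωL = j·377·0.005 = 0 + j1.885 Ω
Step 3 — Series combination: Z_total = R + L = 20 + j1.885 Ω = 20.09∠5.4° Ω.

Z = 20 + j1.885 Ω = 20.09∠5.4° Ω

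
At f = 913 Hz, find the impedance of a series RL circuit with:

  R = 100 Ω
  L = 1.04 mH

Step 1 — Angular frequency: ω = 2π·f = 2π·913 = 5737 rad/s.
Step 2 — Component impedances:
  R: Z = R = 100 Ω
  L: Z = jωL = j·5737·0.00104 = 0 + j5.966 Ω
Step 3 — Series combination: Z_total = R + L = 100 + j5.966 Ω = 100.2∠3.4° Ω.

Z = 100 + j5.966 Ω = 100.2∠3.4° Ω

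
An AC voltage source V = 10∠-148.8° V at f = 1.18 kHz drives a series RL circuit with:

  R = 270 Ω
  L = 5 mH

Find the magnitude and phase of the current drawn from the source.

Step 1 — Angular frequency: ω = 2π·f = 2π·1180 = 7414 rad/s.
Step 2 — Component impedances:
  R: Z = R = 270 Ω
  L: Z = jωL = j·7414·0.005 = 0 + j37.07 Ω
Step 3 — Series combination: Z_total = R + L = 270 + j37.07 Ω = 272.5∠7.8° Ω.
Step 4 — Source phasor: V = 10∠-148.8° V = -8.554 - j5.18 V.
Step 5 — Ohm's law: I = V / Z_total = (-8.554 - j5.18) / (270 + j37.07) = -0.03368 - j0.01456 A.
Step 6 — Convert to polar: |I| = 0.03669 A, ∠I = -156.6°.

I = 0.03669∠-156.6° A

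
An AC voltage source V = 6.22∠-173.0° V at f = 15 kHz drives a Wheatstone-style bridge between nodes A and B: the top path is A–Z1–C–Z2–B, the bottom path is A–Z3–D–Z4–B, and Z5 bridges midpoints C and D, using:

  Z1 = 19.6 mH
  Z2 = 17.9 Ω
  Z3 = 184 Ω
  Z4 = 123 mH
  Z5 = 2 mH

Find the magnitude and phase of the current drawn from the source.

Step 1 — Angular frequency: ω = 2π·f = 2π·1.5e+04 = 9.425e+04 rad/s.
Step 2 — Component impedances:
  Z1: Z = jωL = j·9.425e+04·0.0196 = 0 + j1847 Ω
  Z2: Z = R = 17.9 Ω
  Z3: Z = R = 184 Ω
  Z4: Z = jωL = j·9.425e+04·0.123 = 0 + j1.159e+04 Ω
  Z5: Z = jωL = j·9.425e+04·0.002 = 0 + j188.5 Ω
Step 3 — Bridge requires nodal analysis (the Z5 bridge couples midpoints C and D, so the two paths cannot be reduced to a simple series/parallel combination). Setting node B to ground and injecting 1 A at node A, the 3-node admittance system at A, C, D solves to V_A = Z_AB = 168.1 + j182.2 Ω = 247.9∠47.3° Ω.
Step 4 — Source phasor: V = 6.22∠-173.0° V = -6.174 - j0.758 V.
Step 5 — Ohm's law: I = V / Z_total = (-6.174 - j0.758) / (168.1 + j182.2) = -0.01914 + j0.01623 A.
Step 6 — Convert to polar: |I| = 0.02509 A, ∠I = 139.7°.

I = 0.02509∠139.7° A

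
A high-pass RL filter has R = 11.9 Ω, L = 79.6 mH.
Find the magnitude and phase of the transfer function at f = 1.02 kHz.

Step 1 — Angular frequency: ω = 2π·1020 = 6409 rad/s.
Step 2 — Transfer function: H(jω) = jωL/(R + jωL).
Step 3 — Numerator jωL = j·510.1; denominator R + jωL = 11.9 + j510.1.
Step 4 — H = 0.9995 + j0.02331.
Step 5 — Magnitude: |H| = 0.9997 (-0.0 dB); phase: φ = 1.3°.

|H| = 0.9997 (-0.0 dB), φ = 1.3°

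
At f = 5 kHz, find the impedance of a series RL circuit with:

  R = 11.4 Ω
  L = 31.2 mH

Step 1 — Angular frequency: ω = 2π·f = 2π·5000 = 3.142e+04 rad/s.
Step 2 — Component impedances:
  R: Z = R = 11.4 Ω
  L: Z = jωL = j·3.142e+04·0.0312 = 0 + j980.2 Ω
Step 3 — Series combination: Z_total = R + L = 11.4 + j980.2 Ω = 980.2∠89.3° Ω.

Z = 11.4 + j980.2 Ω = 980.2∠89.3° Ω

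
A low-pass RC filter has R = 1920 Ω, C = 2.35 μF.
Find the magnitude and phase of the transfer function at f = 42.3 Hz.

Step 1 — Angular frequency: ω = 2π·42.3 = 265.8 rad/s.
Step 2 — Transfer function: H(jω) = 1/(1 + jωRC).
Step 3 — Denominator: 1 + jωRC = 1 + j·265.8·1920·2.35e-06 = 1 + j1.199.
Step 4 — H = 0.4102 - j0.4919.
Step 5 — Magnitude: |H| = 0.6404 (-3.9 dB); phase: φ = -50.2°.

|H| = 0.6404 (-3.9 dB), φ = -50.2°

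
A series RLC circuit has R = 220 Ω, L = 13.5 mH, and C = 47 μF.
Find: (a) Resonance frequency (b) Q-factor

Step 1 — Resonance condition Im(Z)=0 gives ω₀ = 1/√(LC).
Step 2 — ω₀ = 1/√(0.0135·4.7e-05) = 1255 rad/s.
Step 3 — f₀ = ω₀/(2π) = 199.8 Hz.
Step 4 — Series Q: Q = ω₀L/R = 1255·0.0135/220 = 0.07704.

(a) f₀ = 199.8 Hz  (b) Q = 0.07704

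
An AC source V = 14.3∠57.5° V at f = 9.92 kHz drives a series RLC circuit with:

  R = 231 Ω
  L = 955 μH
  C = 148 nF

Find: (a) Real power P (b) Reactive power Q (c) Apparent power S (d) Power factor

Step 1 — Angular frequency: ω = 2π·f = 2π·9920 = 6.233e+04 rad/s.
Step 2 — Component impedances:
  R: Z = R = 231 Ω
  L: Z = jωL = j·6.233e+04·0.000955 = 0 + j59.52 Ω
  C: Z = 1/(jωC) = -j/(ω·C) = 0 - j108.4 Ω
Step 3 — Series combination: Z_total = R + L + C = 231 - j48.88 Ω = 236.1∠-11.9° Ω.
Step 4 — Source phasor: V = 14.3∠57.5° V = 7.683 + j12.06 V.
Step 5 — Current: I = V / Z = 0.02126 + j0.05671 A = 0.06056∠69.4° A.
Step 6 — Complex power: S = V·I* = 0.8473 - j0.1793 VA.
Step 7 — Real power: P = Re(S) = 0.8473 W.
Step 8 — Reactive power: Q = Im(S) = -0.1793 VAR.
Step 9 — Apparent power: |S| = 0.8661 VA.
Step 10 — Power factor: PF = P/|S| = 0.9783 (leading).

(a) P = 0.8473 W  (b) Q = -0.1793 VAR  (c) S = 0.8661 VA  (d) PF = 0.9783 (leading)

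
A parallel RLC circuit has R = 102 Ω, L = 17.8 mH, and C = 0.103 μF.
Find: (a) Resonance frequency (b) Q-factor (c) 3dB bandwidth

Step 1 — Resonance: ω₀ = 1/√(LC) = 1/√(0.0178·1.03e-07) = 2.335e+04 rad/s.
Step 2 — f₀ = ω₀/(2π) = 3717 Hz.
Step 3 — Parallel Q: Q = R/(ω₀L) = 102/(2.335e+04·0.0178) = 0.2454.
Step 4 — Bandwidth: Δω = ω₀/Q = 9.518e+04 rad/s; BW = Δω/(2π) = 1.515e+04 Hz.

(a) f₀ = 3717 Hz  (b) Q = 0.2454  (c) BW = 1.515e+04 Hz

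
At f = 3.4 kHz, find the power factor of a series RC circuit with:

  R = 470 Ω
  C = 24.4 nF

Step 1 — Angular frequency: ω = 2π·f = 2π·3400 = 2.136e+04 rad/s.
Step 2 — Component impedances:
  R: Z = R = 470 Ω
  C: Z = 1/(jωC) = -j/(ω·C) = 0 - j1918 Ω
Step 3 — Series combination: Z_total = R + C = 470 - j1918 Ω = 1975∠-76.2° Ω.
Step 4 — Power factor: PF = cos(φ) = Re(Z)/|Z| = 470/1975 = 0.238.
Step 5 — Type: Im(Z) = -1918 ⇒ leading (phase φ = -76.2°).

PF = 0.238 (leading, φ = -76.2°)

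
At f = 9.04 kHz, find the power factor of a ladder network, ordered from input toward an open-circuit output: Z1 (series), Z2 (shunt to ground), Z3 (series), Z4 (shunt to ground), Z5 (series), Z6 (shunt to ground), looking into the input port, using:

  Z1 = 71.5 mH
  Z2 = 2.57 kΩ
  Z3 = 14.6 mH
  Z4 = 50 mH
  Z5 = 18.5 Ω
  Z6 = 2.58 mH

Step 1 — Angular frequency: ω = 2π·f = 2π·9040 = 5.68e+04 rad/s.
Step 2 — Component impedances:
  Z1: Z = jωL = j·5.68e+04·0.0715 = 0 + j4061 Ω
  Z2: Z = R = 2570 Ω
  Z3: Z = jωL = j·5.68e+04·0.0146 = 0 + j829.3 Ω
  Z4: Z = jωL = j·5.68e+04·0.05 = 0 + j2840 Ω
  Z5: Z = R = 18.5 Ω
  Z6: Z = jωL = j·5.68e+04·0.00258 = 0 + j146.5 Ω
Step 3 — Ladder network (open output): work backward from the far end, alternating series and parallel combinations. Z_in = 330.7 + j4900 Ω = 4911∠86.1° Ω.
Step 4 — Power factor: PF = cos(φ) = Re(Z)/|Z| = 330.7/4911 = 0.06734.
Step 5 — Type: Im(Z) = 4900 ⇒ lagging (phase φ = 86.1°).

PF = 0.06734 (lagging, φ = 86.1°)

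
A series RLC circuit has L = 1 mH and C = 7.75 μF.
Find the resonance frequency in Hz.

Step 1 — Resonance condition Im(Z)=0 gives ω₀ = 1/√(LC).
Step 2 — ω₀ = 1/√(0.001·7.75e-06) = 1.136e+04 rad/s.
Step 3 — f₀ = ω₀/(2π) = 1808 Hz.

f₀ = 1808 Hz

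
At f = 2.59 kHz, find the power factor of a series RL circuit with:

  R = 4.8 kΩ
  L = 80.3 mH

Step 1 — Angular frequency: ω = 2π·f = 2π·2590 = 1.627e+04 rad/s.
Step 2 — Component impedances:
  R: Z = R = 4800 Ω
  L: Z = jωL = j·1.627e+04·0.0803 = 0 + j1307 Ω
Step 3 — Series combination: Z_total = R + L = 4800 + j1307 Ω = 4975∠15.2° Ω.
Step 4 — Power factor: PF = cos(φ) = Re(Z)/|Z| = 4800/4974.7 = 0.9649.
Step 5 — Type: Im(Z) = 1307 ⇒ lagging (phase φ = 15.2°).

PF = 0.9649 (lagging, φ = 15.2°)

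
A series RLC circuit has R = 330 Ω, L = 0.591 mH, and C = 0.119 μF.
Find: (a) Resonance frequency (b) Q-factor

Step 1 — Resonance condition Im(Z)=0 gives ω₀ = 1/√(LC).
Step 2 — ω₀ = 1/√(0.000591·1.19e-07) = 1.192e+05 rad/s.
Step 3 — f₀ = ω₀/(2π) = 1.898e+04 Hz.
Step 4 — Series Q: Q = ω₀L/R = 1.192e+05·0.000591/330 = 0.2136.

(a) f₀ = 1.898e+04 Hz  (b) Q = 0.2136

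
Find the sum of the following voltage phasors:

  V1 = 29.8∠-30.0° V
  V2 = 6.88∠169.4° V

Step 1 — Convert each phasor to rectangular form:
  V1 = 29.8·(cos(-30.0°) + j·sin(-30.0°)) = 25.81 - j14.9 V
  V2 = 6.88·(cos(169.4°) + j·sin(169.4°)) = -6.763 + j1.266 V
Step 2 — Sum components: V_total = 19.04 - j13.63 V.
Step 3 — Convert to polar: |V_total| = 23.42 V, ∠V_total = -35.6°.

V_total = 23.42∠-35.6° V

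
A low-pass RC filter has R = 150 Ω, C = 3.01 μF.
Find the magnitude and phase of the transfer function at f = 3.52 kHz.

Step 1 — Angular frequency: ω = 2π·3520 = 2.212e+04 rad/s.
Step 2 — Transfer function: H(jω) = 1/(1 + jωRC).
Step 3 — Denominator: 1 + jωRC = 1 + j·2.212e+04·150·3.01e-06 = 1 + j9.986.
Step 4 — H = 0.009929 - j0.09915.
Step 5 — Magnitude: |H| = 0.09964 (-20.0 dB); phase: φ = -84.3°.

|H| = 0.09964 (-20.0 dB), φ = -84.3°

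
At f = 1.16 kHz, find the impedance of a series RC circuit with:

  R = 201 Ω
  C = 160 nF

Step 1 — Angular frequency: ω = 2π·f = 2π·1160 = 7288 rad/s.
Step 2 — Component impedances:
  R: Z = R = 201 Ω
  C: Z = 1/(jωC) = -j/(ω·C) = 0 - j857.5 Ω
Step 3 — Series combination: Z_total = R + C = 201 - j857.5 Ω = 880.8∠-76.8° Ω.

Z = 201 - j857.5 Ω = 880.8∠-76.8° Ω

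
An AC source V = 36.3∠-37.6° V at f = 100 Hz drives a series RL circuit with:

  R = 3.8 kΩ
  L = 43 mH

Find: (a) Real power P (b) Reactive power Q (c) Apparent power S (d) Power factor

Step 1 — Angular frequency: ω = 2π·f = 2π·100 = 628.3 rad/s.
Step 2 — Component impedances:
  R: Z = R = 3800 Ω
  L: Z = jωL = j·628.3·0.043 = 0 + j27.02 Ω
Step 3 — Series combination: Z_total = R + L = 3800 + j27.02 Ω = 3800∠0.4° Ω.
Step 4 — Source phasor: V = 36.3∠-37.6° V = 28.76 - j22.15 V.
Step 5 — Current: I = V / Z = 0.007527 - j0.005882 A = 0.009552∠-38.0° A.
Step 6 — Complex power: S = V·I* = 0.3467 + j0.002465 VA.
Step 7 — Real power: P = Re(S) = 0.3467 W.
Step 8 — Reactive power: Q = Im(S) = 0.002465 VAR.
Step 9 — Apparent power: |S| = 0.3468 VA.
Step 10 — Power factor: PF = P/|S| = 1 (lagging).

(a) P = 0.3467 W  (b) Q = 0.002465 VAR  (c) S = 0.3468 VA  (d) PF = 1 (lagging)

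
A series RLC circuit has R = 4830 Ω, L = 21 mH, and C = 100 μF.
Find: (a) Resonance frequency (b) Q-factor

Step 1 — Resonance condition Im(Z)=0 gives ω₀ = 1/√(LC).
Step 2 — ω₀ = 1/√(0.021·0.0001) = 690.1 rad/s.
Step 3 — f₀ = ω₀/(2π) = 109.8 Hz.
Step 4 — Series Q: Q = ω₀L/R = 690.1·0.021/4830 = 0.003.

(a) f₀ = 109.8 Hz  (b) Q = 0.003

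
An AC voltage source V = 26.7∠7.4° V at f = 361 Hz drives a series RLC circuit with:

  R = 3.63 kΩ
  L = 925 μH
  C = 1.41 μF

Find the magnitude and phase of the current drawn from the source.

Step 1 — Angular frequency: ω = 2π·f = 2π·361 = 2268 rad/s.
Step 2 — Component impedances:
  R: Z = R = 3630 Ω
  L: Z = jωL = j·2268·0.000925 = 0 + j2.098 Ω
  C: Z = 1/(jωC) = -j/(ω·C) = 0 - j312.7 Ω
Step 3 — Series combination: Z_total = R + L + C = 3630 - j310.6 Ω = 3643∠-4.9° Ω.
Step 4 — Source phasor: V = 26.7∠7.4° V = 26.48 + j3.439 V.
Step 5 — Ohm's law: I = V / Z_total = (26.48 + j3.439) / (3630 - j310.6) = 0.007161 + j0.00156 A.
Step 6 — Convert to polar: |I| = 0.007329 A, ∠I = 12.3°.

I = 0.007329∠12.3° A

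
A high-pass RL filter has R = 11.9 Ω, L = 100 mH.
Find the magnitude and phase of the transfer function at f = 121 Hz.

Step 1 — Angular frequency: ω = 2π·121 = 760.3 rad/s.
Step 2 — Transfer function: H(jω) = jωL/(R + jωL).
Step 3 — Numerator jωL = j·76.03; denominator R + jωL = 11.9 + j76.03.
Step 4 — H = 0.9761 + j0.1528.
Step 5 — Magnitude: |H| = 0.988 (-0.1 dB); phase: φ = 8.9°.

|H| = 0.988 (-0.1 dB), φ = 8.9°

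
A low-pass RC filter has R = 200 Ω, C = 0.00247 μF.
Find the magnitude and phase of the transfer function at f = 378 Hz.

Step 1 — Angular frequency: ω = 2π·378 = 2375 rad/s.
Step 2 — Transfer function: H(jω) = 1/(1 + jωRC).
Step 3 — Denominator: 1 + jωRC = 1 + j·2375·200·2.47e-09 = 1 + j0.001173.
Step 4 — H = 1 - j0.001173.
Step 5 — Magnitude: |H| = 1 (-0.0 dB); phase: φ = -0.1°.

|H| = 1 (-0.0 dB), φ = -0.1°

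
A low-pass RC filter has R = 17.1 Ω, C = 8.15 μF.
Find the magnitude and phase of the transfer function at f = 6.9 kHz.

Step 1 — Angular frequency: ω = 2π·6900 = 4.335e+04 rad/s.
Step 2 — Transfer function: H(jω) = 1/(1 + jωRC).
Step 3 — Denominator: 1 + jωRC = 1 + j·4.335e+04·17.1·8.15e-06 = 1 + j6.042.
Step 4 — H = 0.02666 - j0.1611.
Step 5 — Magnitude: |H| = 0.1633 (-15.7 dB); phase: φ = -80.6°.

|H| = 0.1633 (-15.7 dB), φ = -80.6°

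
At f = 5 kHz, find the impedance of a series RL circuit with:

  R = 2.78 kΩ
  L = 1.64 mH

Step 1 — Angular frequency: ω = 2π·f = 2π·5000 = 3.142e+04 rad/s.
Step 2 — Component impedances:
  R: Z = R = 2780 Ω
  L: Z = jωL = j·3.142e+04·0.00164 = 0 + j51.52 Ω
Step 3 — Series combination: Z_total = R + L = 2780 + j51.52 Ω = 2780∠1.1° Ω.

Z = 2780 + j51.52 Ω = 2780∠1.1° Ω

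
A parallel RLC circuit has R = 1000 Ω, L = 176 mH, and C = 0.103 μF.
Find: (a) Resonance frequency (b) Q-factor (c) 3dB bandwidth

Step 1 — Resonance: ω₀ = 1/√(LC) = 1/√(0.176·1.03e-07) = 7427 rad/s.
Step 2 — f₀ = ω₀/(2π) = 1182 Hz.
Step 3 — Parallel Q: Q = R/(ω₀L) = 1000/(7427·0.176) = 0.765.
Step 4 — Bandwidth: Δω = ω₀/Q = 9709 rad/s; BW = Δω/(2π) = 1545 Hz.

(a) f₀ = 1182 Hz  (b) Q = 0.765  (c) BW = 1545 Hz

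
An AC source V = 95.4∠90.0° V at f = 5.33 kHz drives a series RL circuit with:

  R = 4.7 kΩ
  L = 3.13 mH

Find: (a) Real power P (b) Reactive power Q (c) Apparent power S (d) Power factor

Step 1 — Angular frequency: ω = 2π·f = 2π·5330 = 3.349e+04 rad/s.
Step 2 — Component impedances:
  R: Z = R = 4700 Ω
  L: Z = jωL = j·3.349e+04·0.00313 = 0 + j104.8 Ω
Step 3 — Series combination: Z_total = R + L = 4700 + j104.8 Ω = 4701∠1.3° Ω.
Step 4 — Source phasor: V = 95.4∠90.0° V = 0 + j95.4 V.
Step 5 — Current: I = V / Z = 0.0004525 + j0.02029 A = 0.02029∠88.7° A.
Step 6 — Complex power: S = V·I* = 1.935 + j0.04317 VA.
Step 7 — Real power: P = Re(S) = 1.935 W.
Step 8 — Reactive power: Q = Im(S) = 0.04317 VAR.
Step 9 — Apparent power: |S| = 1.936 VA.
Step 10 — Power factor: PF = P/|S| = 0.9998 (lagging).

(a) P = 1.935 W  (b) Q = 0.04317 VAR  (c) S = 1.936 VA  (d) PF = 0.9998 (lagging)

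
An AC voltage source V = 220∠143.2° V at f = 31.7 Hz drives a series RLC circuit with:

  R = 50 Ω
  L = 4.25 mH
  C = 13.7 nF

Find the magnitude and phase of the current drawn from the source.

Step 1 — Angular frequency: ω = 2π·f = 2π·31.7 = 199.2 rad/s.
Step 2 — Component impedances:
  R: Z = R = 50 Ω
  L: Z = jωL = j·199.2·0.00425 = 0 + j0.8465 Ω
  C: Z = 1/(jωC) = -j/(ω·C) = 0 - j3.665e+05 Ω
Step 3 — Series combination: Z_total = R + L + C = 50 - j3.665e+05 Ω = 3.665e+05∠-90.0° Ω.
Step 4 — Source phasor: V = 220∠143.2° V = -176.2 + j131.8 V.
Step 5 — Ohm's law: I = V / Z_total = (-176.2 + j131.8) / (50 - j3.665e+05) = -0.0003597 - j0.0004806 A.
Step 6 — Convert to polar: |I| = 0.0006003 A, ∠I = -126.8°.

I = 0.0006003∠-126.8° A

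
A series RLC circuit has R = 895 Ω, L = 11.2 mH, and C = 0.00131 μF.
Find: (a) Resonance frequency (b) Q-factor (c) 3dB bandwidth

Step 1 — Resonance: ω₀ = 1/√(LC) = 1/√(0.0112·1.31e-09) = 2.611e+05 rad/s.
Step 2 — f₀ = ω₀/(2π) = 4.155e+04 Hz.
Step 3 — Series Q: Q = ω₀L/R = 2.611e+05·0.0112/895 = 3.267.
Step 4 — Bandwidth: Δω = ω₀/Q = 7.991e+04 rad/s; BW = Δω/(2π) = 1.272e+04 Hz.

(a) f₀ = 4.155e+04 Hz  (b) Q = 3.267  (c) BW = 1.272e+04 Hz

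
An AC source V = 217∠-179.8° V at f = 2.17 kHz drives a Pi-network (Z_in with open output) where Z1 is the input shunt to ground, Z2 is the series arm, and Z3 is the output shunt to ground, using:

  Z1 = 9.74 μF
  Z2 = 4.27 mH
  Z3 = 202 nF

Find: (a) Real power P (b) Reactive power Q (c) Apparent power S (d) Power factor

Step 1 — Angular frequency: ω = 2π·f = 2π·2170 = 1.363e+04 rad/s.
Step 2 — Component impedances:
  Z1: Z = 1/(jωC) = -j/(ω·C) = 0 - j7.53 Ω
  Z2: Z = jωL = j·1.363e+04·0.00427 = 0 + j58.22 Ω
  Z3: Z = 1/(jωC) = -j/(ω·C) = 0 - j363.1 Ω
Step 3 — With open output, the series arm Z2 and the output shunt Z3 appear in series to ground: Z2 + Z3 = 0 - j304.9 Ω.
Step 4 — Parallel with input shunt Z1: Z_in = Z1 || (Z2 + Z3) = 0 - j7.349 Ω = 7.349∠-90.0° Ω.
Step 5 — Source phasor: V = 217∠-179.8° V = -217 - j0.7575 V.
Step 6 — Current: I = V / Z = 0.1031 - j29.53 A = 29.53∠-89.8° A.
Step 7 — Complex power: S = V·I* = 0 - j6408 VA.
Step 8 — Real power: P = Re(S) = 0 W.
Step 9 — Reactive power: Q = Im(S) = -6408 VAR.
Step 10 — Apparent power: |S| = 6408 VA.
Step 11 — Power factor: PF = P/|S| = 0 (leading).

(a) P = 0 W  (b) Q = -6408 VAR  (c) S = 6408 VA  (d) PF = 0 (leading)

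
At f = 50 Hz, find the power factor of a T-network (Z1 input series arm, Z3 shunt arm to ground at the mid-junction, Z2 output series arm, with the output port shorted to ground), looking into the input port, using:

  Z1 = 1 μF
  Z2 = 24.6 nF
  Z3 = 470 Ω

Step 1 — Angular frequency: ω = 2π·f = 2π·50 = 314.2 rad/s.
Step 2 — Component impedances:
  Z1: Z = 1/(jωC) = -j/(ω·C) = 0 - j3183 Ω
  Z2: Z = 1/(jωC) = -j/(ω·C) = 0 - j1.294e+05 Ω
  Z3: Z = R = 470 Ω
Step 3 — With the output port shorted to ground, the output series arm Z2 runs from the junction to ground; the shunt arm Z3 also runs from the junction to ground. They appear in parallel: Z3 || Z2 = 470 - j1.707 Ω.
Step 4 — Series with input arm Z1: Z_in = Z1 + (Z3 || Z2) = 470 - j3185 Ω = 3219∠-81.6° Ω.
Step 5 — Power factor: PF = cos(φ) = Re(Z)/|Z| = 470/3219 = 0.146.
Step 6 — Type: Im(Z) = -3185 ⇒ leading (phase φ = -81.6°).

PF = 0.146 (leading, φ = -81.6°)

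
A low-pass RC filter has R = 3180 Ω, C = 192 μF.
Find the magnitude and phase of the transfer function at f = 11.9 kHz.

Step 1 — Angular frequency: ω = 2π·1.19e+04 = 7.477e+04 rad/s.
Step 2 — Transfer function: H(jω) = 1/(1 + jωRC).
Step 3 — Denominator: 1 + jωRC = 1 + j·7.477e+04·3180·0.000192 = 1 + j4.565e+04.
Step 4 — H = 4.798e-10 - j2.191e-05.
Step 5 — Magnitude: |H| = 2.191e-05 (-93.2 dB); phase: φ = -90.0°.

|H| = 2.191e-05 (-93.2 dB), φ = -90.0°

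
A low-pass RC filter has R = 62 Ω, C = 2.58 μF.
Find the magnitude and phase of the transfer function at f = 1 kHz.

Step 1 — Angular frequency: ω = 2π·1000 = 6283 rad/s.
Step 2 — Transfer function: H(jω) = 1/(1 + jωRC).
Step 3 — Denominator: 1 + jωRC = 1 + j·6283·62·2.58e-06 = 1 + j1.005.
Step 4 — H = 0.4975 - j0.5.
Step 5 — Magnitude: |H| = 0.7053 (-3.0 dB); phase: φ = -45.1°.

|H| = 0.7053 (-3.0 dB), φ = -45.1°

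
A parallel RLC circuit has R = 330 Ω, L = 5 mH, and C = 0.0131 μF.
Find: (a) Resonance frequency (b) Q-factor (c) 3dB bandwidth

Step 1 — Resonance: ω₀ = 1/√(LC) = 1/√(0.005·1.31e-08) = 1.236e+05 rad/s.
Step 2 — f₀ = ω₀/(2π) = 1.967e+04 Hz.
Step 3 — Parallel Q: Q = R/(ω₀L) = 330/(1.236e+05·0.005) = 0.5342.
Step 4 — Bandwidth: Δω = ω₀/Q = 2.313e+05 rad/s; BW = Δω/(2π) = 3.682e+04 Hz.

(a) f₀ = 1.967e+04 Hz  (b) Q = 0.5342  (c) BW = 3.682e+04 Hz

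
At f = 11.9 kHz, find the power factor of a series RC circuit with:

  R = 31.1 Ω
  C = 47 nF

Step 1 — Angular frequency: ω = 2π·f = 2π·1.19e+04 = 7.477e+04 rad/s.
Step 2 — Component impedances:
  R: Z = R = 31.1 Ω
  C: Z = 1/(jωC) = -j/(ω·C) = 0 - j284.6 Ω
Step 3 — Series combination: Z_total = R + C = 31.1 - j284.6 Ω = 286.3∠-83.8° Ω.
Step 4 — Power factor: PF = cos(φ) = Re(Z)/|Z| = 31.1/286.3 = 0.1086.
Step 5 — Type: Im(Z) = -284.6 ⇒ leading (phase φ = -83.8°).

PF = 0.1086 (leading, φ = -83.8°)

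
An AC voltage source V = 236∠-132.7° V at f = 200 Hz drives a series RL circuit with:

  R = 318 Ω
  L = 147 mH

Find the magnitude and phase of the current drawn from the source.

Step 1 — Angular frequency: ω = 2π·f = 2π·200 = 1257 rad/s.
Step 2 — Component impedances:
  R: Z = R = 318 Ω
  L: Z = jωL = j·1257·0.147 = 0 + j184.7 Ω
Step 3 — Series combination: Z_total = R + L = 318 + j184.7 Ω = 367.8∠30.2° Ω.
Step 4 — Source phasor: V = 236∠-132.7° V = -160 - j173.4 V.
Step 5 — Ohm's law: I = V / Z_total = (-160 - j173.4) / (318 + j184.7) = -0.6132 - j0.1892 A.
Step 6 — Convert to polar: |I| = 0.6417 A, ∠I = -162.9°.

I = 0.6417∠-162.9° A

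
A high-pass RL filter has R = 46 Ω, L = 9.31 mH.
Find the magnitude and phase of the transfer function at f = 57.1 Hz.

Step 1 — Angular frequency: ω = 2π·57.1 = 358.8 rad/s.
Step 2 — Transfer function: H(jω) = jωL/(R + jωL).
Step 3 — Numerator jωL = j·3.34; denominator R + jωL = 46 + j3.34.
Step 4 — H = 0.005245 + j0.07223.
Step 5 — Magnitude: |H| = 0.07242 (-22.8 dB); phase: φ = 85.8°.

|H| = 0.07242 (-22.8 dB), φ = 85.8°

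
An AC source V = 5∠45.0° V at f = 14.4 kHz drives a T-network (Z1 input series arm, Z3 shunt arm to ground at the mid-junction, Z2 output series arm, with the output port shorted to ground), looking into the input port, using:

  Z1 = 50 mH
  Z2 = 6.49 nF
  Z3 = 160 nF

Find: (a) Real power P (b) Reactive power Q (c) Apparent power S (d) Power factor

Step 1 — Angular frequency: ω = 2π·f = 2π·1.44e+04 = 9.048e+04 rad/s.
Step 2 — Component impedances:
  Z1: Z = jωL = j·9.048e+04·0.05 = 0 + j4524 Ω
  Z2: Z = 1/(jωC) = -j/(ω·C) = 0 - j1703 Ω
  Z3: Z = 1/(jωC) = -j/(ω·C) = 0 - j69.08 Ω
Step 3 — With the output port shorted to ground, the output series arm Z2 runs from the junction to ground; the shunt arm Z3 also runs from the junction to ground. They appear in parallel: Z3 || Z2 = 0 - j66.38 Ω.
Step 4 — Series with input arm Z1: Z_in = Z1 + (Z3 || Z2) = 0 + j4458 Ω = 4458∠90.0° Ω.
Step 5 — Source phasor: V = 5∠45.0° V = 3.536 + j3.536 V.
Step 6 — Current: I = V / Z = 0.0007932 - j0.0007932 A = 0.001122∠-45.0° A.
Step 7 — Complex power: S = V·I* = 0 + j0.005609 VA.
Step 8 — Real power: P = Re(S) = 0 W.
Step 9 — Reactive power: Q = Im(S) = 0.005609 VAR.
Step 10 — Apparent power: |S| = 0.005609 VA.
Step 11 — Power factor: PF = P/|S| = 0 (lagging).

(a) P = 0 W  (b) Q = 0.005609 VAR  (c) S = 0.005609 VA  (d) PF = 0 (lagging)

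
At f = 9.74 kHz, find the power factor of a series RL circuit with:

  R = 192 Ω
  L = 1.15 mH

Step 1 — Angular frequency: ω = 2π·f = 2π·9740 = 6.12e+04 rad/s.
Step 2 — Component impedances:
  R: Z = R = 192 Ω
  L: Z = jωL = j·6.12e+04·0.00115 = 0 + j70.38 Ω
Step 3 — Series combination: Z_total = R + L = 192 + j70.38 Ω = 204.5∠20.1° Ω.
Step 4 — Power factor: PF = cos(φ) = Re(Z)/|Z| = 192/204.5 = 0.9389.
Step 5 — Type: Im(Z) = 70.38 ⇒ lagging (phase φ = 20.1°).

PF = 0.9389 (lagging, φ = 20.1°)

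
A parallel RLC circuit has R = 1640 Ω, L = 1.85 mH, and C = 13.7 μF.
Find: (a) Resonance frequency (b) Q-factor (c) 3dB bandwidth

Step 1 — Resonance: ω₀ = 1/√(LC) = 1/√(0.00185·1.37e-05) = 6281 rad/s.
Step 2 — f₀ = ω₀/(2π) = 999.7 Hz.
Step 3 — Parallel Q: Q = R/(ω₀L) = 1640/(6281·0.00185) = 141.1.
Step 4 — Bandwidth: Δω = ω₀/Q = 44.51 rad/s; BW = Δω/(2π) = 7.084 Hz.

(a) f₀ = 999.7 Hz  (b) Q = 141.1  (c) BW = 7.084 Hz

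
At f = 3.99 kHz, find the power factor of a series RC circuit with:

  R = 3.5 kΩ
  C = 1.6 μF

Step 1 — Angular frequency: ω = 2π·f = 2π·3990 = 2.507e+04 rad/s.
Step 2 — Component impedances:
  R: Z = R = 3500 Ω
  C: Z = 1/(jωC) = -j/(ω·C) = 0 - j24.93 Ω
Step 3 — Series combination: Z_total = R + C = 3500 - j24.93 Ω = 3500∠-0.4° Ω.
Step 4 — Power factor: PF = cos(φ) = Re(Z)/|Z| = 3500/3500 = 1.
Step 5 — Type: Im(Z) = -24.93 ⇒ leading (phase φ = -0.4°).

PF = 1 (leading, φ = -0.4°)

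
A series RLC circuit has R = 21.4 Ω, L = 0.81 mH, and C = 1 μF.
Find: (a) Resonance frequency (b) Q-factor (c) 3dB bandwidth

Step 1 — Resonance: ω₀ = 1/√(LC) = 1/√(0.00081·1e-06) = 3.514e+04 rad/s.
Step 2 — f₀ = ω₀/(2π) = 5592 Hz.
Step 3 — Series Q: Q = ω₀L/R = 3.514e+04·0.00081/21.4 = 1.33.
Step 4 — Bandwidth: Δω = ω₀/Q = 2.642e+04 rad/s; BW = Δω/(2π) = 4205 Hz.

(a) f₀ = 5592 Hz  (b) Q = 1.33  (c) BW = 4205 Hz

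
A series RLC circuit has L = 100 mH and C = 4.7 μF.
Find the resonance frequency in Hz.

Step 1 — Resonance condition Im(Z)=0 gives ω₀ = 1/√(LC).
Step 2 — ω₀ = 1/√(0.1·4.7e-06) = 1459 rad/s.
Step 3 — f₀ = ω₀/(2π) = 232.2 Hz.

f₀ = 232.2 Hz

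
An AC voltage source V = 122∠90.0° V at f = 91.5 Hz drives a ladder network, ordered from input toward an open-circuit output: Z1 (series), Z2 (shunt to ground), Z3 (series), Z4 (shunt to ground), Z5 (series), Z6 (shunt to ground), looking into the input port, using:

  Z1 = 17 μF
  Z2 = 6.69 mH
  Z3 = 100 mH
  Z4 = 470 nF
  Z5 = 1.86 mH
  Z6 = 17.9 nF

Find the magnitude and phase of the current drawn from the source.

Step 1 — Angular frequency: ω = 2π·f = 2π·91.5 = 574.9 rad/s.
Step 2 — Component impedances:
  Z1: Z = 1/(jωC) = -j/(ω·C) = 0 - j102.3 Ω
  Z2: Z = jωL = j·574.9·0.00669 = 0 + j3.846 Ω
  Z3: Z = jωL = j·574.9·0.1 = 0 + j57.49 Ω
  Z4: Z = 1/(jωC) = -j/(ω·C) = 0 - j3701 Ω
  Z5: Z = jωL = j·574.9·0.00186 = 0 + j1.069 Ω
  Z6: Z = 1/(jωC) = -j/(ω·C) = 0 - j9.717e+04 Ω
Step 3 — Ladder network (open output): work backward from the far end, alternating series and parallel combinations. Z_in = 0 - j98.47 Ω = 98.47∠-90.0° Ω.
Step 4 — Source phasor: V = 122∠90.0° V = 0 + j122 V.
Step 5 — Ohm's law: I = V / Z_total = (0 + j122) / (0 - j98.47) = -1.239 A.
Step 6 — Convert to polar: |I| = 1.239 A, ∠I = 180.0°.

I = 1.239∠180.0° A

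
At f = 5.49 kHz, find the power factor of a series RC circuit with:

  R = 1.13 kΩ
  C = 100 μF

Step 1 — Angular frequency: ω = 2π·f = 2π·5490 = 3.449e+04 rad/s.
Step 2 — Component impedances:
  R: Z = R = 1130 Ω
  C: Z = 1/(jωC) = -j/(ω·C) = 0 - j0.2899 Ω
Step 3 — Series combination: Z_total = R + C = 1130 - j0.2899 Ω = 1130∠-0.0° Ω.
Step 4 — Power factor: PF = cos(φ) = Re(Z)/|Z| = 1130/1130 = 1.
Step 5 — Type: Im(Z) = -0.2899 ⇒ leading (phase φ = -0.0°).

PF = 1 (leading, φ = -0.0°)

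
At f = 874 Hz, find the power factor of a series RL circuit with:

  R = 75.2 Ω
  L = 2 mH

Step 1 — Angular frequency: ω = 2π·f = 2π·874 = 5492 rad/s.
Step 2 — Component impedances:
  R: Z = R = 75.2 Ω
  L: Z = jωL = j·5492·0.002 = 0 + j10.98 Ω
Step 3 — Series combination: Z_total = R + L = 75.2 + j10.98 Ω = 76∠8.3° Ω.
Step 4 — Power factor: PF = cos(φ) = Re(Z)/|Z| = 75.2/76 = 0.9895.
Step 5 — Type: Im(Z) = 10.98 ⇒ lagging (phase φ = 8.3°).

PF = 0.9895 (lagging, φ = 8.3°)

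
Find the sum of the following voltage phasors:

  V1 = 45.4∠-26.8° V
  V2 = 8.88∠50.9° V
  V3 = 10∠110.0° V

Step 1 — Convert each phasor to rectangular form:
  V1 = 45.4·(cos(-26.8°) + j·sin(-26.8°)) = 40.52 - j20.47 V
  V2 = 8.88·(cos(50.9°) + j·sin(50.9°)) = 5.6 + j6.891 V
  V3 = 10·(cos(110.0°) + j·sin(110.0°)) = -3.42 + j9.397 V
Step 2 — Sum components: V_total = 42.7 - j4.182 V.
Step 3 — Convert to polar: |V_total| = 42.91 V, ∠V_total = -5.6°.

V_total = 42.91∠-5.6° V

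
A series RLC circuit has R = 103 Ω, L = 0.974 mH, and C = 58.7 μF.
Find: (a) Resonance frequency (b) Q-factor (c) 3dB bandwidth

Step 1 — Resonance: ω₀ = 1/√(LC) = 1/√(0.000974·5.87e-05) = 4182 rad/s.
Step 2 — f₀ = ω₀/(2π) = 665.6 Hz.
Step 3 — Series Q: Q = ω₀L/R = 4182·0.000974/103 = 0.03955.
Step 4 — Bandwidth: Δω = ω₀/Q = 1.057e+05 rad/s; BW = Δω/(2π) = 1.683e+04 Hz.

(a) f₀ = 665.6 Hz  (b) Q = 0.03955  (c) BW = 1.683e+04 Hz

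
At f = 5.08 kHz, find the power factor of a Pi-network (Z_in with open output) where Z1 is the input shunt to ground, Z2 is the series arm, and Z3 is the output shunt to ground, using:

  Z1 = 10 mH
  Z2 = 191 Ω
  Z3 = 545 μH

Step 1 — Angular frequency: ω = 2π·f = 2π·5080 = 3.192e+04 rad/s.
Step 2 — Component impedances:
  Z1: Z = jωL = j·3.192e+04·0.01 = 0 + j319.2 Ω
  Z2: Z = R = 191 Ω
  Z3: Z = jωL = j·3.192e+04·0.000545 = 0 + j17.4 Ω
Step 3 — With open output, the series arm Z2 and the output shunt Z3 appear in series to ground: Z2 + Z3 = 191 + j17.4 Ω.
Step 4 — Parallel with input shunt Z1: Z_in = Z1 || (Z2 + Z3) = 129.9 + j90.23 Ω = 158.2∠34.8° Ω.
Step 5 — Power factor: PF = cos(φ) = Re(Z)/|Z| = 129.93/158.18 = 0.8214.
Step 6 — Type: Im(Z) = 90.23 ⇒ lagging (phase φ = 34.8°).

PF = 0.8214 (lagging, φ = 34.8°)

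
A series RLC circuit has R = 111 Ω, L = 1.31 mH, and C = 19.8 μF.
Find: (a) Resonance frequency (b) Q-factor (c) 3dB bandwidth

Step 1 — Resonance condition Im(Z)=0 gives ω₀ = 1/√(LC).
Step 2 — ω₀ = 1/√(0.00131·1.98e-05) = 6209 rad/s.
Step 3 — f₀ = ω₀/(2π) = 988.2 Hz.
Step 4 — Series Q: Q = ω₀L/R = 6209·0.00131/111 = 0.07328.
Step 5 — 3dB bandwidth: Δω = ω₀/Q = 8.473e+04 rad/s; BW = Δω/(2π) = 1.349e+04 Hz.

(a) f₀ = 988.2 Hz  (b) Q = 0.07328  (c) BW = 1.349e+04 Hz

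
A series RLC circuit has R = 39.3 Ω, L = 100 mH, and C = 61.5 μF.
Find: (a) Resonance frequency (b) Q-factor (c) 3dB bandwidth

Step 1 — Resonance: ω₀ = 1/√(LC) = 1/√(0.1·6.15e-05) = 403.2 rad/s.
Step 2 — f₀ = ω₀/(2π) = 64.18 Hz.
Step 3 — Series Q: Q = ω₀L/R = 403.2·0.1/39.3 = 1.026.
Step 4 — Bandwidth: Δω = ω₀/Q = 393 rad/s; BW = Δω/(2π) = 62.55 Hz.

(a) f₀ = 64.18 Hz  (b) Q = 1.026  (c) BW = 62.55 Hz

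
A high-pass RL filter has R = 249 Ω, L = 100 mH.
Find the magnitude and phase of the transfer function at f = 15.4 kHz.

Step 1 — Angular frequency: ω = 2π·1.54e+04 = 9.676e+04 rad/s.
Step 2 — Transfer function: H(jω) = jωL/(R + jωL).
Step 3 — Numerator jωL = j·9676; denominator R + jωL = 249 + j9676.
Step 4 — H = 0.9993 + j0.02572.
Step 5 — Magnitude: |H| = 0.9997 (-0.0 dB); phase: φ = 1.5°.

|H| = 0.9997 (-0.0 dB), φ = 1.5°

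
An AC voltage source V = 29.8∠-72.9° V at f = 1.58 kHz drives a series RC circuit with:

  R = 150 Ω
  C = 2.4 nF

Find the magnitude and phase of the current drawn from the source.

Step 1 — Angular frequency: ω = 2π·f = 2π·1580 = 9927 rad/s.
Step 2 — Component impedances:
  R: Z = R = 150 Ω
  C: Z = 1/(jωC) = -j/(ω·C) = 0 - j4.197e+04 Ω
Step 3 — Series combination: Z_total = R + C = 150 - j4.197e+04 Ω = 4.197e+04∠-89.8° Ω.
Step 4 — Source phasor: V = 29.8∠-72.9° V = 8.762 - j28.48 V.
Step 5 — Ohm's law: I = V / Z_total = (8.762 - j28.48) / (150 - j4.197e+04) = 0.0006794 + j0.0002063 A.
Step 6 — Convert to polar: |I| = 0.00071 A, ∠I = 16.9°.

I = 0.00071∠16.9° A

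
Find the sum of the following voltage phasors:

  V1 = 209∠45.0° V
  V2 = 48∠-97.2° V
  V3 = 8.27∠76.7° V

Step 1 — Convert each phasor to rectangular form:
  V1 = 209·(cos(45.0°) + j·sin(45.0°)) = 147.8 + j147.8 V
  V2 = 48·(cos(-97.2°) + j·sin(-97.2°)) = -6.016 - j47.62 V
  V3 = 8.27·(cos(76.7°) + j·sin(76.7°)) = 1.903 + j8.048 V
Step 2 — Sum components: V_total = 143.7 + j108.2 V.
Step 3 — Convert to polar: |V_total| = 179.9 V, ∠V_total = 37.0°.

V_total = 179.9∠37.0° V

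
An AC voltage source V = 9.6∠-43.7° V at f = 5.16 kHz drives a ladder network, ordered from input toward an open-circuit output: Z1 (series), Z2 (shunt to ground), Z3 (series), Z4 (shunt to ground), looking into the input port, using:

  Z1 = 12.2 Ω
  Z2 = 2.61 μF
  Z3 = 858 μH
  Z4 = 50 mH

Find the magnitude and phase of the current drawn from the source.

Step 1 — Angular frequency: ω = 2π·f = 2π·5160 = 3.242e+04 rad/s.
Step 2 — Component impedances:
  Z1: Z = R = 12.2 Ω
  Z2: Z = 1/(jωC) = -j/(ω·C) = 0 - j11.82 Ω
  Z3: Z = jωL = j·3.242e+04·0.000858 = 0 + j27.82 Ω
  Z4: Z = jωL = j·3.242e+04·0.05 = 0 + j1621 Ω
Step 3 — Ladder network (open output): work backward from the far end, alternating series and parallel combinations. Z_in = 12.2 - j11.9 Ω = 17.04∠-44.3° Ω.
Step 4 — Source phasor: V = 9.6∠-43.7° V = 6.94 - j6.632 V.
Step 5 — Ohm's law: I = V / Z_total = (6.94 - j6.632) / (12.2 - j11.9) = 0.5632 + j0.005838 A.
Step 6 — Convert to polar: |I| = 0.5632 A, ∠I = 0.6°.

I = 0.5632∠0.6° A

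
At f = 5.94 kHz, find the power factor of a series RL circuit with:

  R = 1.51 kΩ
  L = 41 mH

Step 1 — Angular frequency: ω = 2π·f = 2π·5940 = 3.732e+04 rad/s.
Step 2 — Component impedances:
  R: Z = R = 1510 Ω
  L: Z = jωL = j·3.732e+04·0.041 = 0 + j1530 Ω
Step 3 — Series combination: Z_total = R + L = 1510 + j1530 Ω = 2150∠45.4° Ω.
Step 4 — Power factor: PF = cos(φ) = Re(Z)/|Z| = 1510/2149.8 = 0.7024.
Step 5 — Type: Im(Z) = 1530 ⇒ lagging (phase φ = 45.4°).

PF = 0.7024 (lagging, φ = 45.4°)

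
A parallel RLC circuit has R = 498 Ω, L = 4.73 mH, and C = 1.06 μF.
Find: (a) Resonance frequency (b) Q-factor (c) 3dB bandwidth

Step 1 — Resonance: ω₀ = 1/√(LC) = 1/√(0.00473·1.06e-06) = 1.412e+04 rad/s.
Step 2 — f₀ = ω₀/(2π) = 2248 Hz.
Step 3 — Parallel Q: Q = R/(ω₀L) = 498/(1.412e+04·0.00473) = 7.455.
Step 4 — Bandwidth: Δω = ω₀/Q = 1894 rad/s; BW = Δω/(2π) = 301.5 Hz.

(a) f₀ = 2248 Hz  (b) Q = 7.455  (c) BW = 301.5 Hz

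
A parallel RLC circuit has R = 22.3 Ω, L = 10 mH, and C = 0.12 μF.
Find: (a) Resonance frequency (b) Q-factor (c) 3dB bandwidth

Step 1 — Resonance: ω₀ = 1/√(LC) = 1/√(0.01·1.2e-07) = 2.887e+04 rad/s.
Step 2 — f₀ = ω₀/(2π) = 4594 Hz.
Step 3 — Parallel Q: Q = R/(ω₀L) = 22.3/(2.887e+04·0.01) = 0.07725.
Step 4 — Bandwidth: Δω = ω₀/Q = 3.737e+05 rad/s; BW = Δω/(2π) = 5.947e+04 Hz.

(a) f₀ = 4594 Hz  (b) Q = 0.07725  (c) BW = 5.947e+04 Hz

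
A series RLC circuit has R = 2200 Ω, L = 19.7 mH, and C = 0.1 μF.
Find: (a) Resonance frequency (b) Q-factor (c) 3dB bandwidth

Step 1 — Resonance: ω₀ = 1/√(LC) = 1/√(0.0197·1e-07) = 2.253e+04 rad/s.
Step 2 — f₀ = ω₀/(2π) = 3586 Hz.
Step 3 — Series Q: Q = ω₀L/R = 2.253e+04·0.0197/2200 = 0.2017.
Step 4 — Bandwidth: Δω = ω₀/Q = 1.117e+05 rad/s; BW = Δω/(2π) = 1.777e+04 Hz.

(a) f₀ = 3586 Hz  (b) Q = 0.2017  (c) BW = 1.777e+04 Hz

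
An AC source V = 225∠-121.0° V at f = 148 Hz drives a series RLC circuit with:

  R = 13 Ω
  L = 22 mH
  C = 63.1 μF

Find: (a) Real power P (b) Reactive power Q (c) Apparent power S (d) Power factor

Step 1 — Angular frequency: ω = 2π·f = 2π·148 = 929.9 rad/s.
Step 2 — Component impedances:
  R: Z = R = 13 Ω
  L: Z = jωL = j·929.9·0.022 = 0 + j20.46 Ω
  C: Z = 1/(jωC) = -j/(ω·C) = 0 - j17.04 Ω
Step 3 — Series combination: Z_total = R + L + C = 13 + j3.416 Ω = 13.44∠14.7° Ω.
Step 4 — Source phasor: V = 225∠-121.0° V = -115.9 - j192.9 V.
Step 5 — Current: I = V / Z = -11.98 - j11.69 A = 16.74∠-135.7° A.
Step 6 — Complex power: S = V·I* = 3643 + j957.1 VA.
Step 7 — Real power: P = Re(S) = 3643 W.
Step 8 — Reactive power: Q = Im(S) = 957.1 VAR.
Step 9 — Apparent power: |S| = 3766 VA.
Step 10 — Power factor: PF = P/|S| = 0.9672 (lagging).

(a) P = 3643 W  (b) Q = 957.1 VAR  (c) S = 3766 VA  (d) PF = 0.9672 (lagging)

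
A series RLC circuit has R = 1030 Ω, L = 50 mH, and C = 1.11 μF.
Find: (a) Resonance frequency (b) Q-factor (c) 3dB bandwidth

Step 1 — Resonance: ω₀ = 1/√(LC) = 1/√(0.05·1.11e-06) = 4245 rad/s.
Step 2 — f₀ = ω₀/(2π) = 675.6 Hz.
Step 3 — Series Q: Q = ω₀L/R = 4245·0.05/1030 = 0.2061.
Step 4 — Bandwidth: Δω = ω₀/Q = 2.06e+04 rad/s; BW = Δω/(2π) = 3279 Hz.

(a) f₀ = 675.6 Hz  (b) Q = 0.2061  (c) BW = 3279 Hz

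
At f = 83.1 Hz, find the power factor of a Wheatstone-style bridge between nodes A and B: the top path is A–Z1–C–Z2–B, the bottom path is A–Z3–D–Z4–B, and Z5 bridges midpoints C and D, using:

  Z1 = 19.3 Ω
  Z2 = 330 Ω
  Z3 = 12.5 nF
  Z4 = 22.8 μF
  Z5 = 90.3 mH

Step 1 — Angular frequency: ω = 2π·f = 2π·83.1 = 522.1 rad/s.
Step 2 — Component impedances:
  Z1: Z = R = 19.3 Ω
  Z2: Z = R = 330 Ω
  Z3: Z = 1/(jωC) = -j/(ω·C) = 0 - j1.532e+05 Ω
  Z4: Z = 1/(jωC) = -j/(ω·C) = 0 - j84 Ω
  Z5: Z = jωL = j·522.1·0.0903 = 0 + j47.15 Ω
Step 3 — Bridge requires nodal analysis (the Z5 bridge couples midpoints C and D, so the two paths cannot be reduced to a simple series/parallel combination). Setting node B to ground and injecting 1 A at node A, the 3-node admittance system at A, C, D solves to V_A = Z_AB = 23.37 - j36.39 Ω = 43.25∠-57.3° Ω.
Step 4 — Power factor: PF = cos(φ) = Re(Z)/|Z| = 23.373/43.246 = 0.5405.
Step 5 — Type: Im(Z) = -36.39 ⇒ leading (phase φ = -57.3°).

PF = 0.5405 (leading, φ = -57.3°)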